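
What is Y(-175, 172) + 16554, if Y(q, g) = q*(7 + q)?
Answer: 45954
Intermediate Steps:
Y(-175, 172) + 16554 = -175*(7 - 175) + 16554 = -175*(-168) + 16554 = 29400 + 16554 = 45954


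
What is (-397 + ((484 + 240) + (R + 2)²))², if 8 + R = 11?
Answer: 123904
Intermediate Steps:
R = 3 (R = -8 + 11 = 3)
(-397 + ((484 + 240) + (R + 2)²))² = (-397 + ((484 + 240) + (3 + 2)²))² = (-397 + (724 + 5²))² = (-397 + (724 + 25))² = (-397 + 749)² = 352² = 123904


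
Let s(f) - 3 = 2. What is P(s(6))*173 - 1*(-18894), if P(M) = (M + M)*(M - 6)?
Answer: 17164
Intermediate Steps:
s(f) = 5 (s(f) = 3 + 2 = 5)
P(M) = 2*M*(-6 + M) (P(M) = (2*M)*(-6 + M) = 2*M*(-6 + M))
P(s(6))*173 - 1*(-18894) = (2*5*(-6 + 5))*173 - 1*(-18894) = (2*5*(-1))*173 + 18894 = -10*173 + 18894 = -1730 + 18894 = 17164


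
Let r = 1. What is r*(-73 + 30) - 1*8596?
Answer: -8639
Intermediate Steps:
r*(-73 + 30) - 1*8596 = 1*(-73 + 30) - 1*8596 = 1*(-43) - 8596 = -43 - 8596 = -8639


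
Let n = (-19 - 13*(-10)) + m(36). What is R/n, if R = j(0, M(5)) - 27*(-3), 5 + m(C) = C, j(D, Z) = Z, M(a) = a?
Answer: 43/71 ≈ 0.60563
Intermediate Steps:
m(C) = -5 + C
n = 142 (n = (-19 - 13*(-10)) + (-5 + 36) = (-19 + 130) + 31 = 111 + 31 = 142)
R = 86 (R = 5 - 27*(-3) = 5 + 81 = 86)
R/n = 86/142 = 86*(1/142) = 43/71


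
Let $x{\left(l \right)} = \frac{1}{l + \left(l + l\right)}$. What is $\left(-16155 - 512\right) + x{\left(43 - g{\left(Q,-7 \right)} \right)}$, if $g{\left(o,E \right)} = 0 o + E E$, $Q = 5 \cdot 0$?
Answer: $- \frac{300007}{18} \approx -16667.0$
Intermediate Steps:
$Q = 0$
$g{\left(o,E \right)} = E^{2}$ ($g{\left(o,E \right)} = 0 + E^{2} = E^{2}$)
$x{\left(l \right)} = \frac{1}{3 l}$ ($x{\left(l \right)} = \frac{1}{l + 2 l} = \frac{1}{3 l}$)
$\left(-16155 - 512\right) + x{\left(43 - g{\left(Q,-7 \right)} \right)} = \left(-16155 - 512\right) + \frac{1}{3 \left(43 - \left(-7\right)^{2}\right)} = -16667 + \frac{1}{3 \left(43 - 49\right)} = -16667 + \frac{1}{3 \left(-6\right)} = -16667 + \frac{1}{3} \left(- \frac{1}{6}\right) = -16667 - \frac{1}{18} = - \frac{300007}{18}$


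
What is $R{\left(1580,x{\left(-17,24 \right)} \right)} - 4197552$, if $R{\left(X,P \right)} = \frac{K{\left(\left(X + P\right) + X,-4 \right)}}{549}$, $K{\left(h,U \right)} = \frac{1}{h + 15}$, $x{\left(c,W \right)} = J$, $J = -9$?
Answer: $- \frac{7295907847967}{1738134} \approx -4.1976 \cdot 10^{6}$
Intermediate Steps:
$x{\left(c,W \right)} = -9$
$K{\left(h,U \right)} = \frac{1}{15 + h}$
$R{\left(X,P \right)} = \frac{1}{549 \left(15 + P + 2 X\right)}$ ($R{\left(X,P \right)} = \frac{1}{\left(15 + \left(\left(X + P\right) + X\right)\right) 549} = \frac{1}{15 + \left(\left(P + X\right) + X\right)} \frac{1}{549} = \frac{1}{15 + \left(P + 2 X\right)} \frac{1}{549} = \frac{1}{15 + P + 2 X} \frac{1}{549} = \frac{1}{549 \left(15 + P + 2 X\right)}$)
$R{\left(1580,x{\left(-17,24 \right)} \right)} - 4197552 = \frac{1}{549 \left(15 - 9 + 2 \cdot 1580\right)} - 4197552 = \frac{1}{549 \left(15 - 9 + 3160\right)} - 4197552 = \frac{1}{549 \cdot 3166} - 4197552 = \frac{1}{549} \cdot \frac{1}{3166} - 4197552 = \frac{1}{1738134} - 4197552 = - \frac{7295907847967}{1738134}$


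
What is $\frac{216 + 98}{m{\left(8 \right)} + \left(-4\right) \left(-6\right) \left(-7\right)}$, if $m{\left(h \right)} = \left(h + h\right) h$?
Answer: $- \frac{157}{20} \approx -7.85$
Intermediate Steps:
$m{\left(h \right)} = 2 h^{2}$ ($m{\left(h \right)} = 2 h h = 2 h^{2}$)
$\frac{216 + 98}{m{\left(8 \right)} + \left(-4\right) \left(-6\right) \left(-7\right)} = \frac{216 + 98}{2 \cdot 8^{2} + \left(-4\right) \left(-6\right) \left(-7\right)} = \frac{314}{2 \cdot 64 + 24 \left(-7\right)} = \frac{314}{128 - 168} = \frac{314}{-40} = 314 \left(- \frac{1}{40}\right) = - \frac{157}{20}$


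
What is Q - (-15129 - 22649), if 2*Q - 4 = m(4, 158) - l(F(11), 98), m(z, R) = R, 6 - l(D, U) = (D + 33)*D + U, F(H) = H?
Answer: 38147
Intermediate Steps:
l(D, U) = 6 - U - D*(33 + D) (l(D, U) = 6 - ((D + 33)*D + U) = 6 - ((33 + D)*D + U) = 6 - (D*(33 + D) + U) = 6 - (U + D*(33 + D)) = 6 + (-U - D*(33 + D)) = 6 - U - D*(33 + D))
Q = 369 (Q = 2 + (158 - (6 - 1*98 - 1*11² - 33*11))/2 = 2 + (158 - (6 - 98 - 1*121 - 363))/2 = 2 + (158 - (6 - 98 - 121 - 363))/2 = 2 + (158 - 1*(-576))/2 = 2 + (158 + 576)/2 = 2 + (½)*734 = 2 + 367 = 369)
Q - (-15129 - 22649) = 369 - (-15129 - 22649) = 369 - 1*(-37778) = 369 + 37778 = 38147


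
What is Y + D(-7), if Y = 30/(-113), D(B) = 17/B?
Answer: -2131/791 ≈ -2.6941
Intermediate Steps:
Y = -30/113 (Y = 30*(-1/113) = -30/113 ≈ -0.26549)
Y + D(-7) = -30/113 + 17/(-7) = -30/113 + 17*(-⅐) = -30/113 - 17/7 = -2131/791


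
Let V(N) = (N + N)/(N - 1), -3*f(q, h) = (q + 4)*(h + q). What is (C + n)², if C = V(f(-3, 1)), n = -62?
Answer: 4356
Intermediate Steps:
f(q, h) = -(4 + q)*(h + q)/3 (f(q, h) = -(q + 4)*(h + q)/3 = -(4 + q)*(h + q)/3)
V(N) = 2*N/(-1 + N) (V(N) = (2*N)/(-1 + N) = 2*N/(-1 + N))
C = -4 (C = 2*(-4/3*1 - 4/3*(-3) - ⅓*(-3)² - ⅓*1*(-3))/(-1 + (-4/3*1 - 4/3*(-3) - ⅓*(-3)² - ⅓*1*(-3))) = 2*(-4/3 + 4 - ⅓*9 + 1)/(-1 + (-4/3 + 4 - ⅓*9 + 1)) = 2*(-4/3 + 4 - 3 + 1)/(-1 + (-4/3 + 4 - 3 + 1)) = 2*(⅔)/(-1 + ⅔) = 2*(⅔)/(-⅓) = 2*(⅔)*(-3) = -4)
(C + n)² = (-4 - 62)² = (-66)² = 4356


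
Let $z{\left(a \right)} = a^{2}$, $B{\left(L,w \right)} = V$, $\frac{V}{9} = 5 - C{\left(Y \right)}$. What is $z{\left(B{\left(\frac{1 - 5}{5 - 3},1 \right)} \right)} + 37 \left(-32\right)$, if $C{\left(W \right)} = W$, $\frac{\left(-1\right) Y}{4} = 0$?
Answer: $841$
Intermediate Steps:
$Y = 0$ ($Y = \left(-4\right) 0 = 0$)
$V = 45$ ($V = 9 \left(5 - 0\right) = 9 \left(5 + 0\right) = 9 \cdot 5 = 45$)
$B{\left(L,w \right)} = 45$
$z{\left(B{\left(\frac{1 - 5}{5 - 3},1 \right)} \right)} + 37 \left(-32\right) = 45^{2} + 37 \left(-32\right) = 2025 - 1184 = 841$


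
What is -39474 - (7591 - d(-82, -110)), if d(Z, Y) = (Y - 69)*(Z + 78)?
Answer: -46349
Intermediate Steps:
d(Z, Y) = (-69 + Y)*(78 + Z)
-39474 - (7591 - d(-82, -110)) = -39474 - (7591 - (-5382 - 69*(-82) + 78*(-110) - 110*(-82))) = -39474 - (7591 - (-5382 + 5658 - 8580 + 9020)) = -39474 - (7591 - 1*716) = -39474 - (7591 - 716) = -39474 - 1*6875 = -39474 - 6875 = -46349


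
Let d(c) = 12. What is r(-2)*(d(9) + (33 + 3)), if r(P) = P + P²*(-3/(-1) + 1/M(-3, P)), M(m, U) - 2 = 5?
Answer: 3552/7 ≈ 507.43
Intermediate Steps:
M(m, U) = 7 (M(m, U) = 2 + 5 = 7)
r(P) = P + 22*P²/7 (r(P) = P + P²*(-3/(-1) + 1/7) = P + P²*(-3*(-1) + 1*(⅐)) = P + P²*(3 + ⅐) = P + P²*(22/7) = P + 22*P²/7)
r(-2)*(d(9) + (33 + 3)) = ((⅐)*(-2)*(7 + 22*(-2)))*(12 + (33 + 3)) = ((⅐)*(-2)*(7 - 44))*(12 + 36) = ((⅐)*(-2)*(-37))*48 = (74/7)*48 = 3552/7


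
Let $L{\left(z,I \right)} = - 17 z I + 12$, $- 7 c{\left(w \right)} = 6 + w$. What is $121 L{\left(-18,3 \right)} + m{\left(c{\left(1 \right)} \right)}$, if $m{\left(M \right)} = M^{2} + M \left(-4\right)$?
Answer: $112535$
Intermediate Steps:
$c{\left(w \right)} = - \frac{6}{7} - \frac{w}{7}$ ($c{\left(w \right)} = - \frac{6 + w}{7} = - \frac{6}{7} - \frac{w}{7}$)
$L{\left(z,I \right)} = 12 - 17 I z$ ($L{\left(z,I \right)} = - 17 I z + 12 = 12 - 17 I z$)
$m{\left(M \right)} = M^{2} - 4 M$
$121 L{\left(-18,3 \right)} + m{\left(c{\left(1 \right)} \right)} = 121 \left(12 - 51 \left(-18\right)\right) + \left(- \frac{6}{7} - \frac{1}{7}\right) \left(-4 - 1\right) = 121 \left(12 + 918\right) + \left(- \frac{6}{7} - \frac{1}{7}\right) \left(-4 - 1\right) = 121 \cdot 930 - \left(-4 - 1\right) = 112530 - -5 = 112530 + 5 = 112535$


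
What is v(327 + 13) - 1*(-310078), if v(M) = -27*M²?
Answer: -2811122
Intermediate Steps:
v(327 + 13) - 1*(-310078) = -27*(327 + 13)² - 1*(-310078) = -27*340² + 310078 = -27*115600 + 310078 = -3121200 + 310078 = -2811122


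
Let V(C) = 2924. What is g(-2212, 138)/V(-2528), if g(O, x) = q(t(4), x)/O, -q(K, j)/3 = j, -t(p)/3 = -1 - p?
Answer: 207/3233944 ≈ 6.4009e-5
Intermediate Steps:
t(p) = 3 + 3*p (t(p) = -3*(-1 - p) = 3 + 3*p)
q(K, j) = -3*j
g(O, x) = -3*x/O (g(O, x) = (-3*x)/O = -3*x/O)
g(-2212, 138)/V(-2528) = -3*138/(-2212)/2924 = -3*138*(-1/2212)*(1/2924) = (207/1106)*(1/2924) = 207/3233944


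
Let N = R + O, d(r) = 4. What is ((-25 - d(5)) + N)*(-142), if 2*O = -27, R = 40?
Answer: 355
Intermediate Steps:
O = -27/2 (O = (1/2)*(-27) = -27/2 ≈ -13.500)
N = 53/2 (N = 40 - 27/2 = 53/2 ≈ 26.500)
((-25 - d(5)) + N)*(-142) = ((-25 - 1*4) + 53/2)*(-142) = ((-25 - 4) + 53/2)*(-142) = (-29 + 53/2)*(-142) = -5/2*(-142) = 355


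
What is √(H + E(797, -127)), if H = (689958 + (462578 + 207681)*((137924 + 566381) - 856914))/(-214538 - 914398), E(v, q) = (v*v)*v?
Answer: √161336018549150333634/564468 ≈ 22502.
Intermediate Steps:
E(v, q) = v³ (E(v, q) = v²*v = v³)
H = 102286865773/1128936 (H = (689958 + 670259*(704305 - 856914))/(-1128936) = (689958 + 670259*(-152609))*(-1/1128936) = (689958 - 102287555731)*(-1/1128936) = -102286865773*(-1/1128936) = 102286865773/1128936 ≈ 90605.)
√(H + E(797, -127)) = √(102286865773/1128936 + 797³) = √(102286865773/1128936 + 506261573) = √(571639202042101/1128936) = √161336018549150333634/564468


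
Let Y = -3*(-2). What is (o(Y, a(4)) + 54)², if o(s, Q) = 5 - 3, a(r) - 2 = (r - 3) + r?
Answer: 3136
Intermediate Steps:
a(r) = -1 + 2*r (a(r) = 2 + ((r - 3) + r) = 2 + ((-3 + r) + r) = 2 + (-3 + 2*r) = -1 + 2*r)
Y = 6
o(s, Q) = 2
(o(Y, a(4)) + 54)² = (2 + 54)² = 56² = 3136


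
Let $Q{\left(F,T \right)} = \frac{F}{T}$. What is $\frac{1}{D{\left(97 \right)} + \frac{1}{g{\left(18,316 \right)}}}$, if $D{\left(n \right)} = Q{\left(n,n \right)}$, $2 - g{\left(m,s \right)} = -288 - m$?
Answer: $\frac{308}{309} \approx 0.99676$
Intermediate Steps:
$g{\left(m,s \right)} = 290 + m$ ($g{\left(m,s \right)} = 2 - \left(-288 - m\right) = 2 + \left(288 + m\right) = 290 + m$)
$D{\left(n \right)} = 1$ ($D{\left(n \right)} = \frac{n}{n} = 1$)
$\frac{1}{D{\left(97 \right)} + \frac{1}{g{\left(18,316 \right)}}} = \frac{1}{1 + \frac{1}{290 + 18}} = \frac{1}{1 + \frac{1}{308}} = \frac{1}{\frac{309}{308}} = \frac{308}{309}$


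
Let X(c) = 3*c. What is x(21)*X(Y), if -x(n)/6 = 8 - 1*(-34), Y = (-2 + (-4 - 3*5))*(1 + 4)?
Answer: 79380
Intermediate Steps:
Y = -105 (Y = (-2 + (-4 - 15))*5 = (-2 - 19)*5 = -21*5 = -105)
x(n) = -252 (x(n) = -6*(8 - 1*(-34)) = -6*(8 + 34) = -6*42 = -252)
x(21)*X(Y) = -756*(-105) = -252*(-315) = 79380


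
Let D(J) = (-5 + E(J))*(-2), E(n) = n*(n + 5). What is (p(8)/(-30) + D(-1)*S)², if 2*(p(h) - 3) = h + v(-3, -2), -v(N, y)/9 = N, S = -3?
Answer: 10764961/3600 ≈ 2990.3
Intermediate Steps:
E(n) = n*(5 + n)
v(N, y) = -9*N
D(J) = 10 - 2*J*(5 + J) (D(J) = (-5 + J*(5 + J))*(-2) = 10 - 2*J*(5 + J))
p(h) = 33/2 + h/2 (p(h) = 3 + (h - 9*(-3))/2 = 3 + (h + 27)/2 = 3 + (27 + h)/2 = 3 + (27/2 + h/2) = 33/2 + h/2)
(p(8)/(-30) + D(-1)*S)² = ((33/2 + (½)*8)/(-30) + (10 - 2*(-1)*(5 - 1))*(-3))² = ((33/2 + 4)*(-1/30) + (10 - 2*(-1)*4)*(-3))² = ((41/2)*(-1/30) + (10 + 8)*(-3))² = (-41/60 + 18*(-3))² = (-41/60 - 54)² = (-3281/60)² = 10764961/3600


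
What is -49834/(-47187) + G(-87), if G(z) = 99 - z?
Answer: 8826616/47187 ≈ 187.06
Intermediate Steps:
-49834/(-47187) + G(-87) = -49834/(-47187) + (99 - 1*(-87)) = -49834*(-1/47187) + (99 + 87) = 49834/47187 + 186 = 8826616/47187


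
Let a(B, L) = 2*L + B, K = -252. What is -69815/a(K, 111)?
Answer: 13963/6 ≈ 2327.2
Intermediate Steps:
a(B, L) = B + 2*L
-69815/a(K, 111) = -69815/(-252 + 2*111) = -69815/(-252 + 222) = -69815/(-30) = -69815*(-1/30) = 13963/6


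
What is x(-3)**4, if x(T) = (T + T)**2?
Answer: 1679616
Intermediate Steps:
x(T) = 4*T**2 (x(T) = (2*T)**2 = 4*T**2)
x(-3)**4 = (4*(-3)**2)**4 = (4*9)**4 = 36**4 = 1679616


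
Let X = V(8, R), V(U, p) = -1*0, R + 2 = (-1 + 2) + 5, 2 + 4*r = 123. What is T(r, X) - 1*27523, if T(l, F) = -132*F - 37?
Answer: -27560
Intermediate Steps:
r = 121/4 (r = -1/2 + (1/4)*123 = -1/2 + 123/4 = 121/4 ≈ 30.250)
R = 4 (R = -2 + ((-1 + 2) + 5) = -2 + (1 + 5) = -2 + 6 = 4)
V(U, p) = 0
X = 0
T(l, F) = -37 - 132*F
T(r, X) - 1*27523 = (-37 - 132*0) - 1*27523 = (-37 + 0) - 27523 = -37 - 27523 = -27560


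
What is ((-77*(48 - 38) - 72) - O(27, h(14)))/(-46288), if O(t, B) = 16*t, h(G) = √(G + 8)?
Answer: 637/23144 ≈ 0.027523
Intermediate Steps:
h(G) = √(8 + G)
((-77*(48 - 38) - 72) - O(27, h(14)))/(-46288) = ((-77*(48 - 38) - 72) - 16*27)/(-46288) = ((-77*10 - 72) - 1*432)*(-1/46288) = ((-770 - 72) - 432)*(-1/46288) = (-842 - 432)*(-1/46288) = -1274*(-1/46288) = 637/23144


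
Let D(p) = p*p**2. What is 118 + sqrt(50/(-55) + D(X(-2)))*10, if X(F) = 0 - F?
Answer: 118 + 10*sqrt(858)/11 ≈ 144.63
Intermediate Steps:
X(F) = -F
D(p) = p**3
118 + sqrt(50/(-55) + D(X(-2)))*10 = 118 + sqrt(50/(-55) + (-1*(-2))**3)*10 = 118 + sqrt(50*(-1/55) + 2**3)*10 = 118 + sqrt(-10/11 + 8)*10 = 118 + sqrt(78/11)*10 = 118 + (sqrt(858)/11)*10 = 118 + 10*sqrt(858)/11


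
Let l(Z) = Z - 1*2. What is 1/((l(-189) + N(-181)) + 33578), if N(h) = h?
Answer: 1/33206 ≈ 3.0115e-5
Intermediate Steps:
l(Z) = -2 + Z (l(Z) = Z - 2 = -2 + Z)
1/((l(-189) + N(-181)) + 33578) = 1/(((-2 - 189) - 181) + 33578) = 1/((-191 - 181) + 33578) = 1/(-372 + 33578) = 1/33206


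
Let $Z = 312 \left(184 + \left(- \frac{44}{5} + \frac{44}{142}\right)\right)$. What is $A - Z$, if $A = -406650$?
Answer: $- \frac{163800222}{355} \approx -4.6141 \cdot 10^{5}$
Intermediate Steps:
$Z = \frac{19439472}{355}$ ($Z = 312 \left(184 + \left(\left(-44\right) \frac{1}{5} + 44 \cdot \frac{1}{142}\right)\right) = 312 \left(184 + \left(- \frac{44}{5} + \frac{22}{71}\right)\right) = 312 \left(184 - \frac{3014}{355}\right) = 312 \cdot \frac{62306}{355} = \frac{19439472}{355} \approx 54759.0$)
$A - Z = -406650 - \frac{19439472}{355} = - \frac{163800222}{355}$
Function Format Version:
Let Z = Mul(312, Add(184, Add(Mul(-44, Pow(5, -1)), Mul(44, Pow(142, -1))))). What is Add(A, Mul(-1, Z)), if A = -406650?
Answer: Rational(-163800222, 355) ≈ -4.6141e+5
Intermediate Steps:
Z = Rational(19439472, 355) (Z = Mul(312, Add(184, Add(Mul(-44, Rational(1, 5)), Mul(44, Rational(1, 142))))) = Mul(312, Add(184, Add(Rational(-44, 5), Rational(22, 71)))) = Mul(312, Add(184, Rational(-3014, 355))) = Mul(312, Rational(62306, 355)) = Rational(19439472, 355) ≈ 54759.)
Add(A, Mul(-1, Z)) = Add(-406650, Mul(-1, Rational(19439472, 355))) = Add(-406650, Rational(-19439472, 355)) = Rational(-163800222, 355)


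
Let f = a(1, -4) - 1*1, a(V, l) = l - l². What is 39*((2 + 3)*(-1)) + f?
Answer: -216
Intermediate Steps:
f = -21 (f = -4*(1 - 1*(-4)) - 1*1 = -4*(1 + 4) - 1 = -4*5 - 1 = -20 - 1 = -21)
39*((2 + 3)*(-1)) + f = 39*((2 + 3)*(-1)) - 21 = 39*(5*(-1)) - 21 = 39*(-5) - 21 = -195 - 21 = -216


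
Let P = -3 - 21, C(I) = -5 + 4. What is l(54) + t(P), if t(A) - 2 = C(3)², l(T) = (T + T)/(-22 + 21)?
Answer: -105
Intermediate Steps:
C(I) = -1
l(T) = -2*T (l(T) = (2*T)/(-1) = (2*T)*(-1) = -2*T)
P = -24
t(A) = 3 (t(A) = 2 + (-1)² = 2 + 1 = 3)
l(54) + t(P) = -2*54 + 3 = -108 + 3 = -105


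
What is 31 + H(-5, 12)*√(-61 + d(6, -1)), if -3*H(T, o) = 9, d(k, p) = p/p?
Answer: 31 - 6*I*√15 ≈ 31.0 - 23.238*I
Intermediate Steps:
d(k, p) = 1
H(T, o) = -3 (H(T, o) = -⅓*9 = -3)
31 + H(-5, 12)*√(-61 + d(6, -1)) = 31 - 3*√(-61 + 1) = 31 - 6*I*√15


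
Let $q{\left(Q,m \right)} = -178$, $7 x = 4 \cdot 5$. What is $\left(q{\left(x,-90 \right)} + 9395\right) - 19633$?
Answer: $-10416$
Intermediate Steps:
$x = \frac{20}{7}$ ($x = \frac{4 \cdot 5}{7} = \frac{1}{7} \cdot 20 = \frac{20}{7} \approx 2.8571$)
$\left(q{\left(x,-90 \right)} + 9395\right) - 19633 = \left(-178 + 9395\right) - 19633 = 9217 - 19633 = -10416$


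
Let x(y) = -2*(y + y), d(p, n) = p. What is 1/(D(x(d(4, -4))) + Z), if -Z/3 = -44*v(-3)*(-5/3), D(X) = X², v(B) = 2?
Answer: -1/184 ≈ -0.0054348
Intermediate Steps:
x(y) = -4*y
Z = -440 (Z = -(-132)*(2*(-5/3))*1 = -(-132)*(-10/3*1) = -(-132)*(-10)/3 = -3*440/3 = -440)
1/(D(x(d(4, -4))) + Z) = 1/((-4*4)² - 440) = 1/((-16)² - 440) = 1/(256 - 440) = 1/(-184) = -1/184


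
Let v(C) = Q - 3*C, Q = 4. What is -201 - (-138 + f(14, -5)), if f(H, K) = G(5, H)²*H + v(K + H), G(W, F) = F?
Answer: -2784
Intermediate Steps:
v(C) = 4 - 3*C
f(H, K) = 4 + H³ - 3*H - 3*K (f(H, K) = H²*H + (4 - 3*(K + H)) = H³ + (4 - 3*(H + K)) = H³ + (4 + (-3*H - 3*K)) = H³ + (4 - 3*H - 3*K) = 4 + H³ - 3*H - 3*K)
-201 - (-138 + f(14, -5)) = -201 - (-138 + (4 + 14³ - 3*14 - 3*(-5))) = -201 - (-138 + (4 + 2744 - 42 + 15)) = -201 - (-138 + 2721) = -201 - 1*2583 = -201 - 2583 = -2784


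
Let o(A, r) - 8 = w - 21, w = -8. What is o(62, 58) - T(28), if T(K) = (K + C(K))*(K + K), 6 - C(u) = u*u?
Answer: 41979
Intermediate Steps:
o(A, r) = -21 (o(A, r) = 8 + (-8 - 21) = 8 - 29 = -21)
C(u) = 6 - u² (C(u) = 6 - u*u = 6 - u²)
T(K) = 2*K*(6 + K - K²) (T(K) = (K + (6 - K²))*(K + K) = (6 + K - K²)*(2*K) = 2*K*(6 + K - K²))
o(62, 58) - T(28) = -21 - 2*28*(6 + 28 - 1*28²) = -21 - 2*28*(6 + 28 - 1*784) = -21 - 2*28*(6 + 28 - 784) = -21 - 2*28*(-750) = -21 - 1*(-42000) = -21 + 42000 = 41979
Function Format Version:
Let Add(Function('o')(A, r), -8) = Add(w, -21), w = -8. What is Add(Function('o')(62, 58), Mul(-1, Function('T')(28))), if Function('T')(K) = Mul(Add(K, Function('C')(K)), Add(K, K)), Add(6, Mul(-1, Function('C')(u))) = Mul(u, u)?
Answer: 41979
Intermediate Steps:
Function('o')(A, r) = -21 (Function('o')(A, r) = Add(8, Add(-8, -21)) = Add(8, -29) = -21)
Function('C')(u) = Add(6, Mul(-1, Pow(u, 2))) (Function('C')(u) = Add(6, Mul(-1, Mul(u, u))) = Add(6, Mul(-1, Pow(u, 2))))
Function('T')(K) = Mul(2, K, Add(6, K, Mul(-1, Pow(K, 2)))) (Function('T')(K) = Mul(Add(K, Add(6, Mul(-1, Pow(K, 2)))), Add(K, K)) = Mul(Add(6, K, Mul(-1, Pow(K, 2))), Mul(2, K)) = Mul(2, K, Add(6, K, Mul(-1, Pow(K, 2)))))
Add(Function('o')(62, 58), Mul(-1, Function('T')(28))) = Add(-21, Mul(-1, Mul(2, 28, Add(6, 28, Mul(-1, Pow(28, 2)))))) = Add(-21, Mul(-1, Mul(2, 28, Add(6, 28, Mul(-1, 784))))) = Add(-21, Mul(-1, Mul(2, 28, Add(6, 28, -784)))) = Add(-21, Mul(-1, Mul(2, 28, -750))) = Add(-21, Mul(-1, -42000)) = Add(-21, 42000) = 41979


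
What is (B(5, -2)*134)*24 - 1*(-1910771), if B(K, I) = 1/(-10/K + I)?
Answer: 1909967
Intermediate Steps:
B(K, I) = 1/(I - 10/K)
(B(5, -2)*134)*24 - 1*(-1910771) = ((5/(-10 - 2*5))*134)*24 - 1*(-1910771) = ((5/(-10 - 10))*134)*24 + 1910771 = ((5/(-20))*134)*24 + 1910771 = ((5*(-1/20))*134)*24 + 1910771 = -1/4*134*24 + 1910771 = -67/2*24 + 1910771 = -804 + 1910771 = 1909967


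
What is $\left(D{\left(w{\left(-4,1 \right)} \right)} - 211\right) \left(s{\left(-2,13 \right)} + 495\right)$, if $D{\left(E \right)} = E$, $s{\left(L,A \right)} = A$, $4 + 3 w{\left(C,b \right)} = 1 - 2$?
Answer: $- \frac{324104}{3} \approx -1.0803 \cdot 10^{5}$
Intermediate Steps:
$w{\left(C,b \right)} = - \frac{5}{3}$ ($w{\left(C,b \right)} = - \frac{4}{3} + \frac{1 - 2}{3} = - \frac{4}{3} + \frac{1}{3} \left(-1\right) = - \frac{4}{3} - \frac{1}{3} = - \frac{5}{3}$)
$\left(D{\left(w{\left(-4,1 \right)} \right)} - 211\right) \left(s{\left(-2,13 \right)} + 495\right) = \left(- \frac{5}{3} - 211\right) \left(13 + 495\right) = \left(- \frac{638}{3}\right) 508 = - \frac{324104}{3}$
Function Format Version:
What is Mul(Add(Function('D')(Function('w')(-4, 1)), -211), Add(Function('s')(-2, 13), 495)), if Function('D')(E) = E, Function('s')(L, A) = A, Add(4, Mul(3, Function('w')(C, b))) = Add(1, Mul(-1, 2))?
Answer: Rational(-324104, 3) ≈ -1.0803e+5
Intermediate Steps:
Function('w')(C, b) = Rational(-5, 3) (Function('w')(C, b) = Add(Rational(-4, 3), Mul(Rational(1, 3), Add(1, Mul(-1, 2)))) = Add(Rational(-4, 3), Mul(Rational(1, 3), Add(1, -2))) = Add(Rational(-4, 3), Mul(Rational(1, 3), -1)) = Add(Rational(-4, 3), Rational(-1, 3)) = Rational(-5, 3))
Mul(Add(Function('D')(Function('w')(-4, 1)), -211), Add(Function('s')(-2, 13), 495)) = Mul(Add(Rational(-5, 3), -211), Add(13, 495)) = Mul(Rational(-638, 3), 508) = Rational(-324104, 3)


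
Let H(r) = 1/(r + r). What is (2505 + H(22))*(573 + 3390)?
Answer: 436805823/44 ≈ 9.9274e+6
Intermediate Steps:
H(r) = 1/(2*r)
(2505 + H(22))*(573 + 3390) = (2505 + (½)/22)*(573 + 3390) = (2505 + (½)*(1/22))*3963 = (2505 + 1/44)*3963 = (110221/44)*3963 = 436805823/44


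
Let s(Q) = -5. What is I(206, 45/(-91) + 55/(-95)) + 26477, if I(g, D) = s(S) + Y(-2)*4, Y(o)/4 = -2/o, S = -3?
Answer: 26488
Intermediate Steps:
Y(o) = -8/o (Y(o) = 4*(-2/o) = -8/o)
I(g, D) = 11 (I(g, D) = -5 - 8/(-2)*4 = -5 - 8*(-½)*4 = -5 + 4*4 = -5 + 16 = 11)
I(206, 45/(-91) + 55/(-95)) + 26477 = 11 + 26477 = 26488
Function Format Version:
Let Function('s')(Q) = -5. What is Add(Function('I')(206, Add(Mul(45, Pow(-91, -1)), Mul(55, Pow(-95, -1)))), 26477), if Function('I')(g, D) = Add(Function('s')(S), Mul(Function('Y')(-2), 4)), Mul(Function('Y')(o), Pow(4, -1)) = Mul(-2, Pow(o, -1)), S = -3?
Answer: 26488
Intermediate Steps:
Function('Y')(o) = Mul(-8, Pow(o, -1)) (Function('Y')(o) = Mul(4, Mul(-2, Pow(o, -1))) = Mul(-8, Pow(o, -1)))
Function('I')(g, D) = 11 (Function('I')(g, D) = Add(-5, Mul(Mul(-8, Pow(-2, -1)), 4)) = Add(-5, Mul(Mul(-8, Rational(-1, 2)), 4)) = Add(-5, Mul(4, 4)) = Add(-5, 16) = 11)
Add(Function('I')(206, Add(Mul(45, Pow(-91, -1)), Mul(55, Pow(-95, -1)))), 26477) = Add(11, 26477) = 26488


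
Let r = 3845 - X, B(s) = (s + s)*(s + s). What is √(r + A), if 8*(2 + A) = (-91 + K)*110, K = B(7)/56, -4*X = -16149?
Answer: I*√22358/4 ≈ 37.381*I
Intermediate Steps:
X = 16149/4 (X = -¼*(-16149) = 16149/4 ≈ 4037.3)
B(s) = 4*s² (B(s) = (2*s)*(2*s) = 4*s²)
K = 7/2 (K = (4*7²)/56 = (4*49)*(1/56) = 196*(1/56) = 7/2 ≈ 3.5000)
r = -769/4 (r = 3845 - 1*16149/4 = 3845 - 16149/4 = -769/4 ≈ -192.25)
A = -9641/8 (A = -2 + ((-91 + 7/2)*110)/8 = -2 + (-175/2*110)/8 = -2 + (⅛)*(-9625) = -2 - 9625/8 = -9641/8 ≈ -1205.1)
√(r + A) = √(-769/4 - 9641/8) = √(-11179/8) = I*√22358/4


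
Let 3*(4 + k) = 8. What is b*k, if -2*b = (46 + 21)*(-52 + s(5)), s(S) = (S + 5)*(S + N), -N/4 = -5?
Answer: 8844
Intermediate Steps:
k = -4/3 (k = -4 + (⅓)*8 = -4 + 8/3 = -4/3 ≈ -1.3333)
N = 20 (N = -4*(-5) = 20)
s(S) = (5 + S)*(20 + S) (s(S) = (S + 5)*(S + 20) = (5 + S)*(20 + S))
b = -6633 (b = -(46 + 21)*(-52 + (100 + 5² + 25*5))/2 = -67*(-52 + (100 + 25 + 125))/2 = -67*(-52 + 250)/2 = -67*198/2 = -½*13266 = -6633)
b*k = -6633*(-4/3) = 8844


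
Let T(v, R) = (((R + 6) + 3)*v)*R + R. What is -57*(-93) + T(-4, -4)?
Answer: 5377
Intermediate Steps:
T(v, R) = R + R*v*(9 + R) (T(v, R) = (((6 + R) + 3)*v)*R + R = ((9 + R)*v)*R + R = (v*(9 + R))*R + R = R*v*(9 + R) + R = R + R*v*(9 + R))
-57*(-93) + T(-4, -4) = -57*(-93) - 4*(1 + 9*(-4) - 4*(-4)) = 5301 - 4*(1 - 36 + 16) = 5301 - 4*(-19) = 5301 + 76 = 5377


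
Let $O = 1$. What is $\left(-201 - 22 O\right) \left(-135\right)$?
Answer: $30105$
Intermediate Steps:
$\left(-201 - 22 O\right) \left(-135\right) = \left(-201 - 22\right) \left(-135\right) = \left(-223\right) \left(-135\right) = 30105$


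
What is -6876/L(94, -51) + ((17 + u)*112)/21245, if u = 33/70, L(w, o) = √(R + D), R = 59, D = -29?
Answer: 9784/106225 - 1146*√30/5 ≈ -1255.3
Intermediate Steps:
L(w, o) = √30 (L(w, o) = √(59 - 29) = √30)
u = 33/70 (u = 33*(1/70) = 33/70 ≈ 0.47143)
-6876/L(94, -51) + ((17 + u)*112)/21245 = -6876*√30/30 + ((17 + 33/70)*112)/21245 = -1146*√30/5 + ((1223/70)*112)*(1/21245) = -1146*√30/5 + (9784/5)*(1/21245) = -1146*√30/5 + 9784/106225 = 9784/106225 - 1146*√30/5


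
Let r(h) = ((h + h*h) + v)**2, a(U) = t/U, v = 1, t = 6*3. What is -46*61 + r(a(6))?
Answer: -2637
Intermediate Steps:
t = 18
a(U) = 18/U
r(h) = (1 + h + h**2)**2 (r(h) = ((h + h*h) + 1)**2 = ((h + h**2) + 1)**2 = (1 + h + h**2)**2)
-46*61 + r(a(6)) = -46*61 + (1 + 18/6 + (18/6)**2)**2 = -2806 + (1 + 18*(1/6) + (18*(1/6))**2)**2 = -2806 + (1 + 3 + 3**2)**2 = -2806 + (1 + 3 + 9)**2 = -2806 + 13**2 = -2806 + 169 = -2637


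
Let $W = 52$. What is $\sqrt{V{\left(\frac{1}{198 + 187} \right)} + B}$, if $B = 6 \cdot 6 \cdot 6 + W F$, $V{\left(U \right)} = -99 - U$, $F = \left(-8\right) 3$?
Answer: $\frac{2 i \sqrt{41910715}}{385} \approx 33.63 i$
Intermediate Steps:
$F = -24$
$B = -1032$ ($B = 6 \cdot 6 \cdot 6 + 52 \left(-24\right) = 36 \cdot 6 - 1248 = 216 - 1248 = -1032$)
$\sqrt{V{\left(\frac{1}{198 + 187} \right)} + B} = \sqrt{\left(-99 - \frac{1}{198 + 187}\right) - 1032} = \sqrt{\left(-99 - \frac{1}{385}\right) - 1032} = \sqrt{- \frac{38116}{385} - 1032} = \sqrt{- \frac{435436}{385}} = \frac{2 i \sqrt{41910715}}{385}$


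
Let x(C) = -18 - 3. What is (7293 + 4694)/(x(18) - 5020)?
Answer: -11987/5041 ≈ -2.3779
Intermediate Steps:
x(C) = -21
(7293 + 4694)/(x(18) - 5020) = (7293 + 4694)/(-21 - 5020) = 11987/(-5041) = 11987*(-1/5041) = -11987/5041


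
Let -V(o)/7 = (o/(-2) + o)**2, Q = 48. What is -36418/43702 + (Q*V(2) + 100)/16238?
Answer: -150417289/177408269 ≈ -0.84786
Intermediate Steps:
V(o) = -7*o**2/4 (V(o) = -7*(o/(-2) + o)**2 = -7*(o*(-1/2) + o)**2 = -7*(-o/2 + o)**2 = -7*o**2/4)
-36418/43702 + (Q*V(2) + 100)/16238 = -36418/43702 + (48*(-7/4*2**2) + 100)/16238 = -36418*1/43702 + (48*(-7/4*4) + 100)*(1/16238) = -18209/21851 + (48*(-7) + 100)*(1/16238) = -18209/21851 + (-336 + 100)*(1/16238) = -18209/21851 - 236*1/16238 = -18209/21851 - 118/8119 = -150417289/177408269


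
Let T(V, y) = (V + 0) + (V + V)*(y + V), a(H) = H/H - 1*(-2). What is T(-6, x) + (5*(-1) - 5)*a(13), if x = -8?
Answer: 132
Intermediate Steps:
a(H) = 3 (a(H) = 1 + 2 = 3)
T(V, y) = V + 2*V*(V + y) (T(V, y) = V + (2*V)*(V + y) = V + 2*V*(V + y))
T(-6, x) + (5*(-1) - 5)*a(13) = -6*(1 + 2*(-6) + 2*(-8)) + (5*(-1) - 5)*3 = -6*(1 - 12 - 16) + (-5 - 5)*3 = -6*(-27) - 10*3 = 162 - 30 = 132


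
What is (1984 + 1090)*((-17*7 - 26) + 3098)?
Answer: 9077522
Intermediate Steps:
(1984 + 1090)*((-17*7 - 26) + 3098) = 3074*((-119 - 26) + 3098) = 3074*(-145 + 3098) = 3074*2953 = 9077522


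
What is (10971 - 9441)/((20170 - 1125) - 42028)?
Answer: -510/7661 ≈ -0.066571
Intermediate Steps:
(10971 - 9441)/((20170 - 1125) - 42028) = 1530/(19045 - 42028) = 1530/(-22983) = 1530*(-1/22983) = -510/7661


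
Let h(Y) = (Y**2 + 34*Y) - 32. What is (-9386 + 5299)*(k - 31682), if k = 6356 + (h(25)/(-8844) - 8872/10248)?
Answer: 95644687981/924 ≈ 1.0351e+8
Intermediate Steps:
h(Y) = -32 + Y**2 + 34*Y
k = 23998836635/3776388 (k = 6356 + ((-32 + 25**2 + 34*25)/(-8844) - 8872/10248) = 6356 + ((-32 + 625 + 850)*(-1/8844) - 8872*1/10248) = 6356 + (1443*(-1/8844) - 1109/1281) = 6356 + (-481/2948 - 1109/1281) = 6356 - 3885493/3776388 = 23998836635/3776388 ≈ 6355.0)
(-9386 + 5299)*(k - 31682) = (-9386 + 5299)*(23998836635/3776388 - 31682) = -4087*(-95644687981/3776388) = 95644687981/924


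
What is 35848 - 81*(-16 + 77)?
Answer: 30907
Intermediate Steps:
35848 - 81*(-16 + 77) = 35848 - 81*61 = 35848 - 4941 = 30907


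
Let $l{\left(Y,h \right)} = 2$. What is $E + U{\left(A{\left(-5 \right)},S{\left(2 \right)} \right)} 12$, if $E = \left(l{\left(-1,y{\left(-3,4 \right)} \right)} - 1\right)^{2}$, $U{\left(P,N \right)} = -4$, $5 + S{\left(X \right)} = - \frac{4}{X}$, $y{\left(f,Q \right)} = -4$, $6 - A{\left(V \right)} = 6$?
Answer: $-47$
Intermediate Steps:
$A{\left(V \right)} = 0$ ($A{\left(V \right)} = 6 - 6 = 0$)
$S{\left(X \right)} = -5 - \frac{4}{X}$
$E = 1$ ($E = \left(2 - 1\right)^{2} = 1^{2} = 1$)
$E + U{\left(A{\left(-5 \right)},S{\left(2 \right)} \right)} 12 = 1 - 48 = -47$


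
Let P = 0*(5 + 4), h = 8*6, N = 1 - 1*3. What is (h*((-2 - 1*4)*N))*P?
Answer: 0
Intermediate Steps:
N = -2 (N = 1 - 3 = -2)
h = 48
P = 0 (P = 0*9 = 0)
(h*((-2 - 1*4)*N))*P = (48*((-2 - 1*4)*(-2)))*0 = (48*((-2 - 4)*(-2)))*0 = (48*(-6*(-2)))*0 = (48*12)*0 = 576*0 = 0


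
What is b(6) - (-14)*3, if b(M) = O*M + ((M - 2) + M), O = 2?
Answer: 64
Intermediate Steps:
b(M) = -2 + 4*M (b(M) = 2*M + ((M - 2) + M) = 2*M + ((-2 + M) + M) = 2*M + (-2 + 2*M) = -2 + 4*M)
b(6) - (-14)*3 = (-2 + 4*6) - (-14)*3 = (-2 + 24) - 7*(-6) = 22 + 42 = 64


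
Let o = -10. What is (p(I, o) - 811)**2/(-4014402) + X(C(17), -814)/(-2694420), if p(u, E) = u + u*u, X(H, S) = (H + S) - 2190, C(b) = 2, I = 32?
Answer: -890960272/64383839505 ≈ -0.013838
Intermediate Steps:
X(H, S) = -2190 + H + S
p(u, E) = u + u**2
(p(I, o) - 811)**2/(-4014402) + X(C(17), -814)/(-2694420) = (32*(1 + 32) - 811)**2/(-4014402) + (-2190 + 2 - 814)/(-2694420) = (32*33 - 811)**2*(-1/4014402) - 3002*(-1/2694420) = (1056 - 811)**2*(-1/4014402) + 1501/1347210 = 245**2*(-1/4014402) + 1501/1347210 = 60025*(-1/4014402) + 1501/1347210 = -8575/573486 + 1501/1347210 = -890960272/64383839505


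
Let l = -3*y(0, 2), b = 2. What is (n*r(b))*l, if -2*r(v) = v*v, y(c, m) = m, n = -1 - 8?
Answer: -108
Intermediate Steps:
n = -9
r(v) = -v²/2 (r(v) = -v*v/2 = -v²/2)
l = -6 (l = -3*2 = -6)
(n*r(b))*l = -(-9)*2²/2*(-6) = -(-9)*4/2*(-6) = -9*(-2)*(-6) = 18*(-6) = -108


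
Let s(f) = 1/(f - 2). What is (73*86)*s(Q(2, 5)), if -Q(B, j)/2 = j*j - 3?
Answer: -3139/23 ≈ -136.48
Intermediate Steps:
Q(B, j) = 6 - 2*j² (Q(B, j) = -2*(j*j - 3) = -2*(j² - 3) = -2*(-3 + j²) = 6 - 2*j²)
s(f) = 1/(-2 + f)
(73*86)*s(Q(2, 5)) = (73*86)/(-2 + (6 - 2*5²)) = 6278/(-2 + (6 - 2*25)) = 6278/(-2 + (6 - 50)) = 6278/(-2 - 44) = 6278/(-46) = 6278*(-1/46) = -3139/23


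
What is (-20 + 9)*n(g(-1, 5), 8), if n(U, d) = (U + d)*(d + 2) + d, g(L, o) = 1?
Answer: -1078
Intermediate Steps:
n(U, d) = d + (2 + d)*(U + d) (n(U, d) = (U + d)*(2 + d) + d = (2 + d)*(U + d) + d = d + (2 + d)*(U + d))
(-20 + 9)*n(g(-1, 5), 8) = (-20 + 9)*(8² + 2*1 + 3*8 + 1*8) = -11*(64 + 2 + 24 + 8) = -11*98 = -1078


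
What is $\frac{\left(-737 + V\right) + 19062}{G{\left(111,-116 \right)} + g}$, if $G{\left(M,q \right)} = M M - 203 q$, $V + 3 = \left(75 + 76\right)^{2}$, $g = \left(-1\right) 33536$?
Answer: $\frac{41123}{2333} \approx 17.627$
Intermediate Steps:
$g = -33536$
$V = 22798$ ($V = -3 + \left(75 + 76\right)^{2} = -3 + 151^{2} = -3 + 22801 = 22798$)
$G{\left(M,q \right)} = M^{2} - 203 q$
$\frac{\left(-737 + V\right) + 19062}{G{\left(111,-116 \right)} + g} = \frac{\left(-737 + 22798\right) + 19062}{\left(111^{2} - -23548\right) - 33536} = \frac{22061 + 19062}{\left(12321 + 23548\right) - 33536} = \frac{41123}{35869 - 33536} = \frac{41123}{2333}$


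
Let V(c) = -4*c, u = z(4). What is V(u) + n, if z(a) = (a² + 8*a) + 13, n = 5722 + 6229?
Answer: 11707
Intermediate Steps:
n = 11951
z(a) = 13 + a² + 8*a
u = 61 (u = 13 + 4² + 8*4 = 13 + 16 + 32 = 61)
V(u) + n = -4*61 + 11951 = -244 + 11951 = 11707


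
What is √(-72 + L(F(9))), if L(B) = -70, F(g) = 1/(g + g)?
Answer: I*√142 ≈ 11.916*I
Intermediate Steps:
F(g) = 1/(2*g)
√(-72 + L(F(9))) = √(-72 - 70) = √(-142) = I*√142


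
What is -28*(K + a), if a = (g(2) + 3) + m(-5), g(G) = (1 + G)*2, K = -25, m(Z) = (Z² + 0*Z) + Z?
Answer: -112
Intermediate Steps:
m(Z) = Z + Z² (m(Z) = (Z² + 0) + Z = Z² + Z = Z + Z²)
g(G) = 2 + 2*G
a = 29 (a = ((2 + 2*2) + 3) - 5*(1 - 5) = ((2 + 4) + 3) - 5*(-4) = (6 + 3) + 20 = 9 + 20 = 29)
-28*(K + a) = -28*(-25 + 29) = -28*4 = -112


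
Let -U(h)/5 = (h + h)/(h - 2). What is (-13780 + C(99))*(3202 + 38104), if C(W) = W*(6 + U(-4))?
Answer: -571922876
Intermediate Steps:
U(h) = -10*h/(-2 + h) (U(h) = -5*(h + h)/(h - 2) = -5*2*h/(-2 + h) = -10*h/(-2 + h))
C(W) = -2*W/3 (C(W) = W*(6 - 10*(-4)/(-2 - 4)) = W*(6 - 10*(-4)/(-6)) = W*(6 - 10*(-4)*(-⅙)) = W*(6 - 20/3) = W*(-⅔) = -2*W/3)
(-13780 + C(99))*(3202 + 38104) = (-13780 - ⅔*99)*(3202 + 38104) = (-13780 - 66)*41306 = -13846*41306 = -571922876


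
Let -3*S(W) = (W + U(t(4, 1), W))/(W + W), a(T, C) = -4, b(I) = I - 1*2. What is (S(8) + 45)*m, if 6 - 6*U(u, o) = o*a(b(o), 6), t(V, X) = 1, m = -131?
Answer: -843247/144 ≈ -5855.9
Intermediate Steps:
b(I) = -2 + I (b(I) = I - 2 = -2 + I)
U(u, o) = 1 + 2*o/3 (U(u, o) = 1 - o*(-4)/6 = 1 - (-2)*o/3 = 1 + 2*o/3)
S(W) = -(1 + 5*W/3)/(6*W) (S(W) = -(W + (1 + 2*W/3))/(3*(W + W)) = -(1 + 5*W/3)/(3*(2*W)) = -(1 + 5*W/3)*1/(2*W)/3 = -(1 + 5*W/3)/(6*W))
(S(8) + 45)*m = ((1/18)*(-3 - 5*8)/8 + 45)*(-131) = ((1/18)*(⅛)*(-3 - 40) + 45)*(-131) = ((1/18)*(⅛)*(-43) + 45)*(-131) = (-43/144 + 45)*(-131) = (6437/144)*(-131) = -843247/144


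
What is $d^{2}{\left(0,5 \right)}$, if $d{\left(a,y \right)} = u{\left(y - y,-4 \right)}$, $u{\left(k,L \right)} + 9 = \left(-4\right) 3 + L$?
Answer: $625$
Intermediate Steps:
$u{\left(k,L \right)} = -21 + L$ ($u{\left(k,L \right)} = -9 + \left(\left(-4\right) 3 + L\right) = -9 + \left(-12 + L\right) = -21 + L$)
$d{\left(a,y \right)} = -25$ ($d{\left(a,y \right)} = -21 - 4 = -25$)
$d^{2}{\left(0,5 \right)} = \left(-25\right)^{2} = 625$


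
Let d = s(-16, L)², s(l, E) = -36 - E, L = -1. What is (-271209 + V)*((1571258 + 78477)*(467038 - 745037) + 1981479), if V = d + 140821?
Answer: 59237083643296118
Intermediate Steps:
d = 1225 (d = (-36 - 1*(-1))² = (-36 + 1)² = (-35)² = 1225)
V = 142046 (V = 1225 + 140821 = 142046)
(-271209 + V)*((1571258 + 78477)*(467038 - 745037) + 1981479) = (-271209 + 142046)*((1571258 + 78477)*(467038 - 745037) + 1981479) = -129163*(1649735*(-277999) + 1981479) = -129163*(-458624680265 + 1981479) = -129163*(-458622698786) = 59237083643296118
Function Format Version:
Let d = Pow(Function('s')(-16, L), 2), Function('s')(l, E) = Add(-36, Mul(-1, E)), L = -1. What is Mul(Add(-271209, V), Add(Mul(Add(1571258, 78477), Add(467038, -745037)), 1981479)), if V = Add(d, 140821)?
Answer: 59237083643296118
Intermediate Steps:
d = 1225 (d = Pow(Add(-36, Mul(-1, -1)), 2) = Pow(Add(-36, 1), 2) = Pow(-35, 2) = 1225)
V = 142046 (V = Add(1225, 140821) = 142046)
Mul(Add(-271209, V), Add(Mul(Add(1571258, 78477), Add(467038, -745037)), 1981479)) = Mul(Add(-271209, 142046), Add(Mul(Add(1571258, 78477), Add(467038, -745037)), 1981479)) = Mul(-129163, Add(Mul(1649735, -277999), 1981479)) = Mul(-129163, Add(-458624680265, 1981479)) = Mul(-129163, -458622698786) = 59237083643296118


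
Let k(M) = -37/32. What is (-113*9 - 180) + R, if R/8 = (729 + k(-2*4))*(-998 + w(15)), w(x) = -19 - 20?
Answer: -24157555/4 ≈ -6.0394e+6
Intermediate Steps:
k(M) = -37/32 (k(M) = -37*1/32 = -37/32)
w(x) = -39
R = -24152767/4 (R = 8*((729 - 37/32)*(-998 - 39)) = 8*((23291/32)*(-1037)) = 8*(-24152767/32) = -24152767/4 ≈ -6.0382e+6)
(-113*9 - 180) + R = (-113*9 - 180) - 24152767/4 = (-1017 - 180) - 24152767/4 = -1197 - 24152767/4 = -24157555/4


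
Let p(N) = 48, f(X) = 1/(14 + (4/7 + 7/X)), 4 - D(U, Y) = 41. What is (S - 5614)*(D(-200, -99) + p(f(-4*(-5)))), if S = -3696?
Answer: -102410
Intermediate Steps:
D(U, Y) = -37 (D(U, Y) = 4 - 1*41 = 4 - 41 = -37)
f(X) = 1/(102/7 + 7/X) (f(X) = 1/(14 + (4*(⅐) + 7/X)) = 1/(14 + (4/7 + 7/X)) = 1/(102/7 + 7/X))
(S - 5614)*(D(-200, -99) + p(f(-4*(-5)))) = (-3696 - 5614)*(-37 + 48) = -9310*11 = -102410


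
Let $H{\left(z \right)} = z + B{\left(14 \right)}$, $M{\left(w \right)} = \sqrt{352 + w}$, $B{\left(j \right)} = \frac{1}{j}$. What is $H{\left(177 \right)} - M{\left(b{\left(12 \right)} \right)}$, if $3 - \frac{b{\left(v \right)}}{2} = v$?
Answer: $\frac{2479}{14} - \sqrt{334} \approx 158.8$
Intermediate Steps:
$b{\left(v \right)} = 6 - 2 v$
$H{\left(z \right)} = \frac{1}{14} + z$ ($H{\left(z \right)} = z + \frac{1}{14} = \frac{1}{14} + z$)
$H{\left(177 \right)} - M{\left(b{\left(12 \right)} \right)} = \left(\frac{1}{14} + 177\right) - \sqrt{352 + \left(6 - 24\right)} = \frac{2479}{14} - \sqrt{352 + \left(6 - 24\right)} = \frac{2479}{14} - \sqrt{352 - 18} = \frac{2479}{14} - \sqrt{334}$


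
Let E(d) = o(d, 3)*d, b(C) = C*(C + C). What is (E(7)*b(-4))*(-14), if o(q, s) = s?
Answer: -9408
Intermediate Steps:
b(C) = 2*C² (b(C) = C*(2*C) = 2*C²)
E(d) = 3*d
(E(7)*b(-4))*(-14) = ((3*7)*(2*(-4)²))*(-14) = (21*(2*16))*(-14) = (21*32)*(-14) = 672*(-14) = -9408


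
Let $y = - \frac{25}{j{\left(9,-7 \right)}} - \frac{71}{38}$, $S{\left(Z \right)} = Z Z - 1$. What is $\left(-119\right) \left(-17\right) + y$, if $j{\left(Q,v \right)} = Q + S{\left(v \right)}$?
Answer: $\frac{230359}{114} \approx 2020.7$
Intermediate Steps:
$S{\left(Z \right)} = -1 + Z^{2}$ ($S{\left(Z \right)} = Z^{2} - 1 = -1 + Z^{2}$)
$j{\left(Q,v \right)} = -1 + Q + v^{2}$ ($j{\left(Q,v \right)} = Q + \left(-1 + v^{2}\right) = -1 + Q + v^{2}$)
$y = - \frac{263}{114}$ ($y = - \frac{25}{-1 + 9 + \left(-7\right)^{2}} - \frac{71}{38} = - \frac{25}{-1 + 9 + 49} - \frac{71}{38} = - \frac{25}{57} - \frac{71}{38} = - \frac{263}{114} \approx -2.307$)
$\left(-119\right) \left(-17\right) + y = \left(-119\right) \left(-17\right) - \frac{263}{114} = 2023 - \frac{263}{114} = \frac{230359}{114}$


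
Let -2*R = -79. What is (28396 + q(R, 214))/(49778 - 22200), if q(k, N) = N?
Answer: 14305/13789 ≈ 1.0374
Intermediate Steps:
R = 79/2 (R = -1/2*(-79) = 79/2 ≈ 39.500)
(28396 + q(R, 214))/(49778 - 22200) = (28396 + 214)/(49778 - 22200) = 28610/27578 = 28610*(1/27578) = 14305/13789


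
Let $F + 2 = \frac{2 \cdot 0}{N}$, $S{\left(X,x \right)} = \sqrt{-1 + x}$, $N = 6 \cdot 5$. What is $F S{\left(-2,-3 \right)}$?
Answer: $- 4 i \approx - 4.0 i$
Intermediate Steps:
$N = 30$
$F = -2$ ($F = -2 + \frac{2 \cdot 0}{30} = -2 + 0 \cdot \frac{1}{30} = -2 + 0 = -2$)
$F S{\left(-2,-3 \right)} = - 2 \sqrt{-1 - 3} = - 2 \sqrt{-4} = - 2 \cdot 2 i = - 4 i$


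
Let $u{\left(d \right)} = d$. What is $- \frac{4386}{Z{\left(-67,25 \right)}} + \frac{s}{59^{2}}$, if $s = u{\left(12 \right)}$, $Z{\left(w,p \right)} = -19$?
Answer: $\frac{15267894}{66139} \approx 230.85$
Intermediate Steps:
$s = 12$
$- \frac{4386}{Z{\left(-67,25 \right)}} + \frac{s}{59^{2}} = - \frac{4386}{-19} + \frac{12}{59^{2}} = \left(-4386\right) \left(- \frac{1}{19}\right) + \frac{12}{3481} = \frac{4386}{19} + 12 \cdot \frac{1}{3481} = \frac{4386}{19} + \frac{12}{3481} = \frac{15267894}{66139}$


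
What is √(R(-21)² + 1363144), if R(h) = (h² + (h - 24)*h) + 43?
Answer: √3405185 ≈ 1845.3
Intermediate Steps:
R(h) = 43 + h² + h*(-24 + h) (R(h) = (h² + (-24 + h)*h) + 43 = (h² + h*(-24 + h)) + 43 = 43 + h² + h*(-24 + h))
√(R(-21)² + 1363144) = √((43 - 24*(-21) + 2*(-21)²)² + 1363144) = √((43 + 504 + 2*441)² + 1363144) = √((43 + 504 + 882)² + 1363144) = √(1429² + 1363144) = √(2042041 + 1363144) = √3405185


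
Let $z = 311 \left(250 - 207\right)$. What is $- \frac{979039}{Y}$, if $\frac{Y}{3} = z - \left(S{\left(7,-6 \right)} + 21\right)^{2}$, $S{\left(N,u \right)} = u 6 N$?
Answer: $\frac{979039}{119964} \approx 8.1611$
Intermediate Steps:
$S{\left(N,u \right)} = 6 N u$ ($S{\left(N,u \right)} = 6 u N = 6 N u$)
$z = 13373$ ($z = 311 \cdot 43 = 13373$)
$Y = -119964$ ($Y = 3 \left(13373 - \left(6 \cdot 7 \left(-6\right) + 21\right)^{2}\right) = 3 \left(13373 - \left(-252 + 21\right)^{2}\right) = 3 \left(13373 - \left(-231\right)^{2}\right) = 3 \left(13373 - 53361\right) = 3 \left(-39988\right) = -119964$)
$- \frac{979039}{Y} = - \frac{979039}{-119964} = \left(-979039\right) \left(- \frac{1}{119964}\right) = \frac{979039}{119964}$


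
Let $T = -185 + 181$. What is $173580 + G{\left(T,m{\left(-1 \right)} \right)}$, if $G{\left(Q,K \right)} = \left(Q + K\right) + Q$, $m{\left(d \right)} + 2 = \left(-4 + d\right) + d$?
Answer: $173564$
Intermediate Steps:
$m{\left(d \right)} = -6 + 2 d$ ($m{\left(d \right)} = -2 + \left(\left(-4 + d\right) + d\right) = -2 + \left(-4 + 2 d\right) = -6 + 2 d$)
$T = -4$
$G{\left(Q,K \right)} = K + 2 Q$ ($G{\left(Q,K \right)} = \left(K + Q\right) + Q = K + 2 Q$)
$173580 + G{\left(T,m{\left(-1 \right)} \right)} = 173580 + \left(\left(-6 + 2 \left(-1\right)\right) + 2 \left(-4\right)\right) = 173580 - 16 = 173564$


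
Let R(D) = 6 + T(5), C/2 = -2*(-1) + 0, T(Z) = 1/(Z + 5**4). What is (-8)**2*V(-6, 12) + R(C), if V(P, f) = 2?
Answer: 84421/630 ≈ 134.00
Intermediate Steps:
T(Z) = 1/(625 + Z) (T(Z) = 1/(Z + 625) = 1/(625 + Z))
C = 4 (C = 2*(-2*(-1) + 0) = 2*(2 + 0) = 2*2 = 4)
R(D) = 3781/630 (R(D) = 6 + 1/(625 + 5) = 6 + 1/630 = 3781/630)
(-8)**2*V(-6, 12) + R(C) = (-8)**2*2 + 3781/630 = 64*2 + 3781/630 = 128 + 3781/630 = 84421/630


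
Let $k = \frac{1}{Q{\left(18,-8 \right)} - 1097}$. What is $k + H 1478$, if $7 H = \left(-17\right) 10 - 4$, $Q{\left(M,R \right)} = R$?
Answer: $- \frac{284175067}{7735} \approx -36739.0$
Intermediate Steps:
$H = - \frac{174}{7}$ ($H = \frac{\left(-17\right) 10 - 4}{7} = \frac{-170 - 4}{7} = \frac{1}{7} \left(-174\right) = - \frac{174}{7} \approx -24.857$)
$k = - \frac{1}{1105}$ ($k = \frac{1}{-8 - 1097} = \frac{1}{-1105} = - \frac{1}{1105} \approx -0.00090498$)
$k + H 1478 = - \frac{1}{1105} - \frac{257172}{7} = - \frac{284175067}{7735}$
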